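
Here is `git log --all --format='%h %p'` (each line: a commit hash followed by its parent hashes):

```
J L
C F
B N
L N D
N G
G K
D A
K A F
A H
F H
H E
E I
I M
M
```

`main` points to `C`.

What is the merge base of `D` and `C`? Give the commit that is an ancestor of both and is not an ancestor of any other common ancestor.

H

Ancestors of D: {A, D, E, H, I, M}.
Ancestors of C: {C, E, F, H, I, M}.
Common ancestors: {E, H, I, M}.
Among these, H is not an ancestor of any other common ancestor — it is the merge base.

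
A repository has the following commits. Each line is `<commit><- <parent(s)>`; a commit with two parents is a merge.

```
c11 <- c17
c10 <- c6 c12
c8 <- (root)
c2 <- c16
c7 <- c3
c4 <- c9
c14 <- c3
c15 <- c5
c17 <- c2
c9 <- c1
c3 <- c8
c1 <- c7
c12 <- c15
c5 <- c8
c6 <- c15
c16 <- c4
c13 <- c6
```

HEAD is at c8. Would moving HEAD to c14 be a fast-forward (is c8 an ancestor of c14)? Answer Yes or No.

Yes

A fast-forward from c8 to c14 is possible iff c8 is an ancestor of c14.
Ancestors of c14: {c14, c3, c8}.
c8 is among them, so fast-forward is possible.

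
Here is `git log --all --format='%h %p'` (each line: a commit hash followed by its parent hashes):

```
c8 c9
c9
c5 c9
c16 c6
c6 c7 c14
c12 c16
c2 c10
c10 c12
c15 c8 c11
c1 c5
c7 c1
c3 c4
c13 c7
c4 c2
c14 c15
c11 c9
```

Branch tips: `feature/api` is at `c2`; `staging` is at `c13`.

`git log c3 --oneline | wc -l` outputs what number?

15

Walking parent pointers from c3: reachable set = {c1, c10, c11, c12, c14, c15, c16, c2, c3, c4, c5, c6, c7, c8, c9}.
That is 15 commits.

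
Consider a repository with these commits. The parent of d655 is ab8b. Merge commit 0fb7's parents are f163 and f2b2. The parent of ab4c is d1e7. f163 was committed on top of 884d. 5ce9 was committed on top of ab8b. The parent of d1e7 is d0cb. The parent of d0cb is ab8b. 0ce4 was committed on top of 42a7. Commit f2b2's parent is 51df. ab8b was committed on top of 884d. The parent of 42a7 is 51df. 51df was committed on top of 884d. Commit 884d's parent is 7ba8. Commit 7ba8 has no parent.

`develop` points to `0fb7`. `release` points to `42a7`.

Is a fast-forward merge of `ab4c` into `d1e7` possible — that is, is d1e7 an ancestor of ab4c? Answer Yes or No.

Yes

A fast-forward from d1e7 to ab4c is possible iff d1e7 is an ancestor of ab4c.
Ancestors of ab4c: {7ba8, 884d, ab4c, ab8b, d0cb, d1e7}.
d1e7 is among them, so fast-forward is possible.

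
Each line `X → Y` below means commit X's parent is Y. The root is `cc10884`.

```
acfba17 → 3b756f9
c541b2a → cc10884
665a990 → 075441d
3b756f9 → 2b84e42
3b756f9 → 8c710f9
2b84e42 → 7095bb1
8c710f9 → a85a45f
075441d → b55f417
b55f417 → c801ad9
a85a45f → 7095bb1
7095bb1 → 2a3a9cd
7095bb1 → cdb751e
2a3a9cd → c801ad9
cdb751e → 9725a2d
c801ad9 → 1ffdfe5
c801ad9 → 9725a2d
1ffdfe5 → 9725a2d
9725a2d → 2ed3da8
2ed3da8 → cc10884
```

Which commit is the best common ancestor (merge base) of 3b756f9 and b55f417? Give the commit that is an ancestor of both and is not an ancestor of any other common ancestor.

Ancestors of 3b756f9: {1ffdfe5, 2a3a9cd, 2b84e42, 2ed3da8, 3b756f9, 7095bb1, 8c710f9, 9725a2d, a85a45f, c801ad9, cc10884, cdb751e}.
Ancestors of b55f417: {1ffdfe5, 2ed3da8, 9725a2d, b55f417, c801ad9, cc10884}.
Common ancestors: {1ffdfe5, 2ed3da8, 9725a2d, c801ad9, cc10884}.
Among these, c801ad9 is not an ancestor of any other common ancestor — it is the merge base.

c801ad9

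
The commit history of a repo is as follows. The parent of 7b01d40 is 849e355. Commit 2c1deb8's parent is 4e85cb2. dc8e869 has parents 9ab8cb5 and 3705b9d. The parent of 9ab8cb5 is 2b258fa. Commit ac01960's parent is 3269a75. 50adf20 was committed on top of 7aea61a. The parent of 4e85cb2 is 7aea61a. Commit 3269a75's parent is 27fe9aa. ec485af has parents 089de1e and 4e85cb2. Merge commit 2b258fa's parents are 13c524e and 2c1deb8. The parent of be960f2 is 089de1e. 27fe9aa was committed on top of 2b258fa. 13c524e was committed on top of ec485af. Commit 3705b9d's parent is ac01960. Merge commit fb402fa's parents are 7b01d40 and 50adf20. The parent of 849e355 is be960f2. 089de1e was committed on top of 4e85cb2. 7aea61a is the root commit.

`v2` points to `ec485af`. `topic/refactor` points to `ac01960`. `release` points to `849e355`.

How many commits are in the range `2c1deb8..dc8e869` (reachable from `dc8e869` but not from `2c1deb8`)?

10

Reachable from dc8e869: {089de1e, 13c524e, 27fe9aa, 2b258fa, 2c1deb8, 3269a75, 3705b9d, 4e85cb2, 7aea61a, 9ab8cb5, ac01960, dc8e869, ec485af}.
Reachable from 2c1deb8: {2c1deb8, 4e85cb2, 7aea61a}.
In dc8e869's history but not 2c1deb8's: {089de1e, 13c524e, 27fe9aa, 2b258fa, 3269a75, 3705b9d, 9ab8cb5, ac01960, dc8e869, ec485af} — 10 commits.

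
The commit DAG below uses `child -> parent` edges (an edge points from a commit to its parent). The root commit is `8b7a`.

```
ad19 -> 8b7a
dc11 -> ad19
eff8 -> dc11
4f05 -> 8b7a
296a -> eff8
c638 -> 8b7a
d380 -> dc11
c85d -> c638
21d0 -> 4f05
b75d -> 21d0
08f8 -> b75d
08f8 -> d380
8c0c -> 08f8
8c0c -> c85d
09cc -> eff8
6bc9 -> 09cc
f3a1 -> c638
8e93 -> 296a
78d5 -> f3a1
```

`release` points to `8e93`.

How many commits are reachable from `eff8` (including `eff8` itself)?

4

Walking parent pointers from eff8: reachable set = {8b7a, ad19, dc11, eff8}.
That is 4 commits.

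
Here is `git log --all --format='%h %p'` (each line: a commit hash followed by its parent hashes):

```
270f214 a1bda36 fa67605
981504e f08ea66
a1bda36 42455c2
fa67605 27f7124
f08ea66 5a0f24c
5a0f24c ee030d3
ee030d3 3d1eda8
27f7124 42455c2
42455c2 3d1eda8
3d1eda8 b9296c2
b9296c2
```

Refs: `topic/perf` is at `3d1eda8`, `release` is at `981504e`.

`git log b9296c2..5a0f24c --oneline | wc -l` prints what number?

Reachable from 5a0f24c: {3d1eda8, 5a0f24c, b9296c2, ee030d3}.
Reachable from b9296c2: {b9296c2}.
In 5a0f24c's history but not b9296c2's: {3d1eda8, 5a0f24c, ee030d3} — 3 commits.

3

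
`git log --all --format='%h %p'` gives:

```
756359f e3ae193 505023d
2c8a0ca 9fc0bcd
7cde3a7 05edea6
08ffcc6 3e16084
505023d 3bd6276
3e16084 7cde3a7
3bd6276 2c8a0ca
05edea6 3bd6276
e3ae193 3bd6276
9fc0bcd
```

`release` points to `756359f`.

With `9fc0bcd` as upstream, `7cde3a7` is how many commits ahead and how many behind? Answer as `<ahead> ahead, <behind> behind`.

4 ahead, 0 behind

Reachable from 7cde3a7: {05edea6, 2c8a0ca, 3bd6276, 7cde3a7, 9fc0bcd}.
Reachable from 9fc0bcd: {9fc0bcd}.
Only in 7cde3a7's history (ahead): {05edea6, 2c8a0ca, 3bd6276, 7cde3a7} — 4.
Only in 9fc0bcd's history (behind): {} — 0.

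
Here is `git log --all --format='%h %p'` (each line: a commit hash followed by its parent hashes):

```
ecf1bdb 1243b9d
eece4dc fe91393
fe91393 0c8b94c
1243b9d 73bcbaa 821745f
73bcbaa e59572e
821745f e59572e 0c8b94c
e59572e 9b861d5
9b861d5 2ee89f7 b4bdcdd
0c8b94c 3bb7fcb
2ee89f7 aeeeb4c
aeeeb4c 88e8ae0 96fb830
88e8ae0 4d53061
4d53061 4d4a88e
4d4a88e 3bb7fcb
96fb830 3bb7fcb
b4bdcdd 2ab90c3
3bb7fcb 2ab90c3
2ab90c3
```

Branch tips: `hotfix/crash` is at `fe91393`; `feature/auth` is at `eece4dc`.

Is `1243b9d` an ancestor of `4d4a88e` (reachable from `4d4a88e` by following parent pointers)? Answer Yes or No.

Ancestors of 4d4a88e: {2ab90c3, 3bb7fcb, 4d4a88e}.
1243b9d is not in that set, so it is not an ancestor of 4d4a88e.

No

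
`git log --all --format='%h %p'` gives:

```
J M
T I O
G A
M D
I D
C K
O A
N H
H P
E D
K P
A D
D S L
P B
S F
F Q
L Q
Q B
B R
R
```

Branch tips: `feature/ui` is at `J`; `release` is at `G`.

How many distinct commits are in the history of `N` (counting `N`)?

5

Walking parent pointers from N: reachable set = {B, H, N, P, R}.
That is 5 commits.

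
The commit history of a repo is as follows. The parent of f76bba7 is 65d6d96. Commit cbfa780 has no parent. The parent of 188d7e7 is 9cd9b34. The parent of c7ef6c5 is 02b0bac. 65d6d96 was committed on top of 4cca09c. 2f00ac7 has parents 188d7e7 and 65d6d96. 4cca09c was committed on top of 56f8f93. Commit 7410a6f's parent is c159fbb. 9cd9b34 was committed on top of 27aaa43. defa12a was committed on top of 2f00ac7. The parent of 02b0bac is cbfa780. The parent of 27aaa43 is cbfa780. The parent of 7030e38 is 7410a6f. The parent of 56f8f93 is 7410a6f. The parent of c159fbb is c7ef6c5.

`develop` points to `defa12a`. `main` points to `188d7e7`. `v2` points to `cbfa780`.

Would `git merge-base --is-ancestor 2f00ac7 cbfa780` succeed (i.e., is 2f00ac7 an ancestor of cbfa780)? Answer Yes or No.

No

Ancestors of cbfa780: {cbfa780}.
2f00ac7 is not in that set, so it is not an ancestor of cbfa780.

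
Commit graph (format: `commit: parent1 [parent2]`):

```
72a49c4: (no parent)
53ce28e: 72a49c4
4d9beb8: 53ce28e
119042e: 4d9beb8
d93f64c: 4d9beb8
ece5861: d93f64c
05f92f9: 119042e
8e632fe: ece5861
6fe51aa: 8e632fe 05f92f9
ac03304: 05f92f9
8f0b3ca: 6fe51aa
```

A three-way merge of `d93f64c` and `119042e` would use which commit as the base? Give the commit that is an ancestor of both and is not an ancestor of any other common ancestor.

4d9beb8

Ancestors of d93f64c: {4d9beb8, 53ce28e, 72a49c4, d93f64c}.
Ancestors of 119042e: {119042e, 4d9beb8, 53ce28e, 72a49c4}.
Common ancestors: {4d9beb8, 53ce28e, 72a49c4}.
Among these, 4d9beb8 is not an ancestor of any other common ancestor — it is the merge base.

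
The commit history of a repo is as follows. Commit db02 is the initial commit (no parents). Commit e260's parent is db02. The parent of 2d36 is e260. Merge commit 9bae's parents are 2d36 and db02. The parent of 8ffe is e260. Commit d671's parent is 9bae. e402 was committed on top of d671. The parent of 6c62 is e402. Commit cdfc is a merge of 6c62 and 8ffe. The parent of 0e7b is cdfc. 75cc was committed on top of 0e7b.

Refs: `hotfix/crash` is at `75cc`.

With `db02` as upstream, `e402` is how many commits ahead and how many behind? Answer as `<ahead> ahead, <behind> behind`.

5 ahead, 0 behind

Reachable from e402: {2d36, 9bae, d671, db02, e260, e402}.
Reachable from db02: {db02}.
Only in e402's history (ahead): {2d36, 9bae, d671, e260, e402} — 5.
Only in db02's history (behind): {} — 0.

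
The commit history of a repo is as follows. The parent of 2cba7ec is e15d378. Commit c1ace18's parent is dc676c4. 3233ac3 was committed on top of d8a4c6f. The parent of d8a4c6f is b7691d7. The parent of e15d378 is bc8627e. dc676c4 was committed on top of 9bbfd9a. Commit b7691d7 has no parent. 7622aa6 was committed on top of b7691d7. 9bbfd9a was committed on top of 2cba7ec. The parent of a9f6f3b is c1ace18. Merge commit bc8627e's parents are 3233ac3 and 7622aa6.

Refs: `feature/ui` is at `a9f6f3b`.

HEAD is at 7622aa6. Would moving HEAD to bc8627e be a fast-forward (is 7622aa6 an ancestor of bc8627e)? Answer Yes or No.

A fast-forward from 7622aa6 to bc8627e is possible iff 7622aa6 is an ancestor of bc8627e.
Ancestors of bc8627e: {3233ac3, 7622aa6, b7691d7, bc8627e, d8a4c6f}.
7622aa6 is among them, so fast-forward is possible.

Yes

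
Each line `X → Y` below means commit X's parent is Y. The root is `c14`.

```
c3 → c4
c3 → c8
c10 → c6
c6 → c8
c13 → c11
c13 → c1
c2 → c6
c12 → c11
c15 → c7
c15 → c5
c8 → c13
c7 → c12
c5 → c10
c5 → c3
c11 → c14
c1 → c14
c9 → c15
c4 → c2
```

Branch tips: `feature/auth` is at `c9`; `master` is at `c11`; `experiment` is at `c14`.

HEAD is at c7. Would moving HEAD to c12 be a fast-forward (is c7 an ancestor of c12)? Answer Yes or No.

A fast-forward from c7 to c12 is possible iff c7 is an ancestor of c12.
Ancestors of c12: {c11, c12, c14}.
c7 is not among them, so fast-forward is not possible.

No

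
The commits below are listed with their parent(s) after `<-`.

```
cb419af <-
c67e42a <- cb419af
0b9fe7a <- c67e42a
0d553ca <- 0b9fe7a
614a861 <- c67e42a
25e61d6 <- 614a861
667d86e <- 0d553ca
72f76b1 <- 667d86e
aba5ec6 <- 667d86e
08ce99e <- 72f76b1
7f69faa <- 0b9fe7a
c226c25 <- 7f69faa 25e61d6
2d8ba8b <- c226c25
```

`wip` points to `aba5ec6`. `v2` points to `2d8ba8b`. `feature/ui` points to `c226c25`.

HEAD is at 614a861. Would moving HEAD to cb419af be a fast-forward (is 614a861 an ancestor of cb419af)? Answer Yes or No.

No

A fast-forward from 614a861 to cb419af is possible iff 614a861 is an ancestor of cb419af.
Ancestors of cb419af: {cb419af}.
614a861 is not among them, so fast-forward is not possible.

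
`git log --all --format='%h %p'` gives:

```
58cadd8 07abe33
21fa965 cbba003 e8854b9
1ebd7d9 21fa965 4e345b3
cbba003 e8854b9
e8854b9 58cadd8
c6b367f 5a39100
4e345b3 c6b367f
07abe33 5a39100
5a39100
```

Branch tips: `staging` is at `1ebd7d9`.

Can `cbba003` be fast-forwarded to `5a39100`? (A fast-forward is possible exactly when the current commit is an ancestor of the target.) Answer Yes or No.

A fast-forward from cbba003 to 5a39100 is possible iff cbba003 is an ancestor of 5a39100.
Ancestors of 5a39100: {5a39100}.
cbba003 is not among them, so fast-forward is not possible.

No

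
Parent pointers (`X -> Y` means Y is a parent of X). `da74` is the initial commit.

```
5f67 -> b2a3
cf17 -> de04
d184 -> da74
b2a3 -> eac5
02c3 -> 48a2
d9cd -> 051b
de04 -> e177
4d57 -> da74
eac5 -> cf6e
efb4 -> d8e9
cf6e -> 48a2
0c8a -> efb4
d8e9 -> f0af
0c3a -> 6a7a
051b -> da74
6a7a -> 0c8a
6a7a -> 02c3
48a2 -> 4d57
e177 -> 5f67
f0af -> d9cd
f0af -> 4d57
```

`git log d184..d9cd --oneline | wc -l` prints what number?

Reachable from d9cd: {051b, d9cd, da74}.
Reachable from d184: {d184, da74}.
In d9cd's history but not d184's: {051b, d9cd} — 2 commits.

2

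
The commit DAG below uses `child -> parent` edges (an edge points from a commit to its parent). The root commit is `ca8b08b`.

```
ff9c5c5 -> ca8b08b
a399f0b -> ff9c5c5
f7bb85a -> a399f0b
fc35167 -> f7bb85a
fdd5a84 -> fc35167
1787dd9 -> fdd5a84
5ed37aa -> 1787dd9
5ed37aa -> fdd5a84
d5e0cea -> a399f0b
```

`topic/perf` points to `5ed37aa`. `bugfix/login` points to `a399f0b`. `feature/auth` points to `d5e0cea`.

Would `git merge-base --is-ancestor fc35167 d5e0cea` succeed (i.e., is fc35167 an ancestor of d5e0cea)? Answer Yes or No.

No

Ancestors of d5e0cea: {a399f0b, ca8b08b, d5e0cea, ff9c5c5}.
fc35167 is not in that set, so it is not an ancestor of d5e0cea.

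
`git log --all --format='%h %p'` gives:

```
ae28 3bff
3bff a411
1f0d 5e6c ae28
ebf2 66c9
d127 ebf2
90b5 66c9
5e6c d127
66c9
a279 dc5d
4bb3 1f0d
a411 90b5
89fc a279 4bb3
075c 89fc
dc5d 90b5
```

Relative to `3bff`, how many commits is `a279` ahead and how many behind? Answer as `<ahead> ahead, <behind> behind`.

2 ahead, 2 behind

Reachable from a279: {66c9, 90b5, a279, dc5d}.
Reachable from 3bff: {3bff, 66c9, 90b5, a411}.
Only in a279's history (ahead): {a279, dc5d} — 2.
Only in 3bff's history (behind): {3bff, a411} — 2.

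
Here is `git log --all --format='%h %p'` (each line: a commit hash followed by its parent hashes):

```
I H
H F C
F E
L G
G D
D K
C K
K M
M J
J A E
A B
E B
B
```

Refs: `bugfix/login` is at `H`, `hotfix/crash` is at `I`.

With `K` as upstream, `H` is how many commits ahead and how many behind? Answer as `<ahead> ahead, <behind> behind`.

3 ahead, 0 behind

Reachable from H: {A, B, C, E, F, H, J, K, M}.
Reachable from K: {A, B, E, J, K, M}.
Only in H's history (ahead): {C, F, H} — 3.
Only in K's history (behind): {} — 0.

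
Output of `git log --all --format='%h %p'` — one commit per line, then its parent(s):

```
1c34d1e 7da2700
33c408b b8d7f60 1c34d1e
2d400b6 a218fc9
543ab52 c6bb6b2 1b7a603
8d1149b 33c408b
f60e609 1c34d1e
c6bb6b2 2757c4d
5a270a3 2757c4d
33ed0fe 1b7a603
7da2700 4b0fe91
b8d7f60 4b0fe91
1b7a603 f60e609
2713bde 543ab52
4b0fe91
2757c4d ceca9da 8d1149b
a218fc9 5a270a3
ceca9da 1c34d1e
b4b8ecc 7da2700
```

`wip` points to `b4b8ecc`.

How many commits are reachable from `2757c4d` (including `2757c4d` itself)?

Walking parent pointers from 2757c4d: reachable set = {1c34d1e, 2757c4d, 33c408b, 4b0fe91, 7da2700, 8d1149b, b8d7f60, ceca9da}.
That is 8 commits.

8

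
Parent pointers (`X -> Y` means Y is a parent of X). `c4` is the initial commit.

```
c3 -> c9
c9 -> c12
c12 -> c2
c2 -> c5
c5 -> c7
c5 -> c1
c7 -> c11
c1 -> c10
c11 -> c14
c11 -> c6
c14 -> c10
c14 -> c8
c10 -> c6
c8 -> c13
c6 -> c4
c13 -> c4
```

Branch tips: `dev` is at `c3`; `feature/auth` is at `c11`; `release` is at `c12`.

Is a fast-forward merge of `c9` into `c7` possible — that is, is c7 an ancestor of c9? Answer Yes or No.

Yes

A fast-forward from c7 to c9 is possible iff c7 is an ancestor of c9.
Ancestors of c9: {c1, c10, c11, c12, c13, c14, c2, c4, c5, c6, c7, c8, c9}.
c7 is among them, so fast-forward is possible.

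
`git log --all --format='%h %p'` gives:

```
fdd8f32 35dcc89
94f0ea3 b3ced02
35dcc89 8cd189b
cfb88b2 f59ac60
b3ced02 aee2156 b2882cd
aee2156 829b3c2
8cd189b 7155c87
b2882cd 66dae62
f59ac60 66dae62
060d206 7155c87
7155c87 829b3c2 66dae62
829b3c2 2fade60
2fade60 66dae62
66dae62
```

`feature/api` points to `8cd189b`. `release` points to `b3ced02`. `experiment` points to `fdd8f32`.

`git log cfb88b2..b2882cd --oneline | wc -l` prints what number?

1

Reachable from b2882cd: {66dae62, b2882cd}.
Reachable from cfb88b2: {66dae62, cfb88b2, f59ac60}.
In b2882cd's history but not cfb88b2's: {b2882cd} — 1 commit.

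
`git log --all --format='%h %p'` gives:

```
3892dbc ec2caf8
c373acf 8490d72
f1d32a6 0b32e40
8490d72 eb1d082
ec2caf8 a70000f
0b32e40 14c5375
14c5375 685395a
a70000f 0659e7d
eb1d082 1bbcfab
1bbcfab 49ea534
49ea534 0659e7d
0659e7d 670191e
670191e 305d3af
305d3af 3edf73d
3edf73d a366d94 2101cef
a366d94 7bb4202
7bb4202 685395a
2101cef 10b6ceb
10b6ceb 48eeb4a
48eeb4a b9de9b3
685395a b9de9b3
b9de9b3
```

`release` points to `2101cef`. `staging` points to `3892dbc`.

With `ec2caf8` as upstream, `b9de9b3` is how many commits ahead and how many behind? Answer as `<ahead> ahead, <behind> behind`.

0 ahead, 12 behind

Reachable from b9de9b3: {b9de9b3}.
Reachable from ec2caf8: {0659e7d, 10b6ceb, 2101cef, 305d3af, 3edf73d, 48eeb4a, 670191e, 685395a, 7bb4202, a366d94, a70000f, b9de9b3, ec2caf8}.
Only in b9de9b3's history (ahead): {} — 0.
Only in ec2caf8's history (behind): {0659e7d, 10b6ceb, 2101cef, 305d3af, 3edf73d, 48eeb4a, 670191e, 685395a, 7bb4202, a366d94, a70000f, ec2caf8} — 12.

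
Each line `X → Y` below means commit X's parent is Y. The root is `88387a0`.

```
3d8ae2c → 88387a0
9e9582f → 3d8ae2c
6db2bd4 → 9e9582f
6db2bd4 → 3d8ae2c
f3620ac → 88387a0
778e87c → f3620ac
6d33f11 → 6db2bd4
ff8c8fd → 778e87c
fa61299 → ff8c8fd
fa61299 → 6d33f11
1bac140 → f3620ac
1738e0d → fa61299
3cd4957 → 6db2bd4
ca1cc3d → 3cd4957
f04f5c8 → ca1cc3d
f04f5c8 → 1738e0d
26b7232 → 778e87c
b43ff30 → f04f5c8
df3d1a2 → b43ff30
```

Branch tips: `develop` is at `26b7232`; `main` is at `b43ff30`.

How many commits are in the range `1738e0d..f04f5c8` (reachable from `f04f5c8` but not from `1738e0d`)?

3

Reachable from f04f5c8: {1738e0d, 3cd4957, 3d8ae2c, 6d33f11, 6db2bd4, 778e87c, 88387a0, 9e9582f, ca1cc3d, f04f5c8, f3620ac, fa61299, ff8c8fd}.
Reachable from 1738e0d: {1738e0d, 3d8ae2c, 6d33f11, 6db2bd4, 778e87c, 88387a0, 9e9582f, f3620ac, fa61299, ff8c8fd}.
In f04f5c8's history but not 1738e0d's: {3cd4957, ca1cc3d, f04f5c8} — 3 commits.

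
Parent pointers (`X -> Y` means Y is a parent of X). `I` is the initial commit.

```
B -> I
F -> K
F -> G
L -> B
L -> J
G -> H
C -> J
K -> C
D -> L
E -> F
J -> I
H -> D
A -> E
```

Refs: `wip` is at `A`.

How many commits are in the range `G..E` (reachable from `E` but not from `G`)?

4

Reachable from E: {B, C, D, E, F, G, H, I, J, K, L}.
Reachable from G: {B, D, G, H, I, J, L}.
In E's history but not G's: {C, E, F, K} — 4 commits.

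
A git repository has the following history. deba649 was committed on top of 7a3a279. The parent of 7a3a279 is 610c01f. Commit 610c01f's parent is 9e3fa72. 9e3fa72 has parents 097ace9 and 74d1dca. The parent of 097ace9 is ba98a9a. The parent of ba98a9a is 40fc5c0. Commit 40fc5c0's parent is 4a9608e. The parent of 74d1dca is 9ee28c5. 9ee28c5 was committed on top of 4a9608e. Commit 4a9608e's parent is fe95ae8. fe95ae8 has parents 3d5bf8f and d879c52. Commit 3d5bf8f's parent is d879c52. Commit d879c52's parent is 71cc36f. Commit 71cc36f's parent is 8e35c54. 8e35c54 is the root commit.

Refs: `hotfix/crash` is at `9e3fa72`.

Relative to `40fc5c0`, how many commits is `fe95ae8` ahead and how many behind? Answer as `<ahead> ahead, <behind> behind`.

Reachable from fe95ae8: {3d5bf8f, 71cc36f, 8e35c54, d879c52, fe95ae8}.
Reachable from 40fc5c0: {3d5bf8f, 40fc5c0, 4a9608e, 71cc36f, 8e35c54, d879c52, fe95ae8}.
Only in fe95ae8's history (ahead): {} — 0.
Only in 40fc5c0's history (behind): {40fc5c0, 4a9608e} — 2.

0 ahead, 2 behind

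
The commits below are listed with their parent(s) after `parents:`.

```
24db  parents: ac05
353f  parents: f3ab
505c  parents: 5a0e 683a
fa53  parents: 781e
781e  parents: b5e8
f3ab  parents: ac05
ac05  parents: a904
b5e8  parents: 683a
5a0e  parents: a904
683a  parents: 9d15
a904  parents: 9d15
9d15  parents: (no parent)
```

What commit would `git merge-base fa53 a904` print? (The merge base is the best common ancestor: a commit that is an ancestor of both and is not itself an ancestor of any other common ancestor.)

9d15

Ancestors of fa53: {683a, 781e, 9d15, b5e8, fa53}.
Ancestors of a904: {9d15, a904}.
Common ancestors: {9d15}.
The only common ancestor is 9d15, so it is the merge base.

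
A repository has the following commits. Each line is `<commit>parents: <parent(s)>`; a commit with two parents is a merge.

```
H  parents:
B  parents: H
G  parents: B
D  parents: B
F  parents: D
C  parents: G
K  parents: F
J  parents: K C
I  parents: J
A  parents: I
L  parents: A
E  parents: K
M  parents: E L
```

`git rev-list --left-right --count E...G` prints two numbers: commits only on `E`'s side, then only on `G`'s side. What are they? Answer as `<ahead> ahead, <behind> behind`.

Reachable from E: {B, D, E, F, H, K}.
Reachable from G: {B, G, H}.
Only in E's history (ahead): {D, E, F, K} — 4.
Only in G's history (behind): {G} — 1.

4 ahead, 1 behind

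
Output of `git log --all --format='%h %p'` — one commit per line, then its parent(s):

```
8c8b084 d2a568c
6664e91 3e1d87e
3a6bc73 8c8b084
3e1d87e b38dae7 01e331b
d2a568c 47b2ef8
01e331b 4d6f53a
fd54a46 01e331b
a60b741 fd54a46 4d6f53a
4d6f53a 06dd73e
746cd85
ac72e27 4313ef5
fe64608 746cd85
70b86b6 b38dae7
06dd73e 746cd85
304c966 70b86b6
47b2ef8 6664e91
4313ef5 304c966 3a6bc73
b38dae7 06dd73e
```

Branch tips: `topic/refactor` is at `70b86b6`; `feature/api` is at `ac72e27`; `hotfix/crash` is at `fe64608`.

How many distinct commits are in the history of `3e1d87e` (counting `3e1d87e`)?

Walking parent pointers from 3e1d87e: reachable set = {01e331b, 06dd73e, 3e1d87e, 4d6f53a, 746cd85, b38dae7}.
That is 6 commits.

6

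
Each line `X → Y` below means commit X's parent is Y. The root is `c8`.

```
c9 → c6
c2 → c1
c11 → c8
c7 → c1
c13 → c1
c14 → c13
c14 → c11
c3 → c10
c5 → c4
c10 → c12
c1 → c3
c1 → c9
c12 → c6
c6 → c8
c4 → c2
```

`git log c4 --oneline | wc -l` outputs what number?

Walking parent pointers from c4: reachable set = {c1, c10, c12, c2, c3, c4, c6, c8, c9}.
That is 9 commits.

9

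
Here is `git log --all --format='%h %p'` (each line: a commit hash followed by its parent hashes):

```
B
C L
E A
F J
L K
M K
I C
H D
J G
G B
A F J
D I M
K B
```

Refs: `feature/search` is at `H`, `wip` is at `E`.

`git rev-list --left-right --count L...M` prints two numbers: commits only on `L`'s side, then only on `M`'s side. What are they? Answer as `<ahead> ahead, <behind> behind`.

Reachable from L: {B, K, L}.
Reachable from M: {B, K, M}.
Only in L's history (ahead): {L} — 1.
Only in M's history (behind): {M} — 1.

1 ahead, 1 behind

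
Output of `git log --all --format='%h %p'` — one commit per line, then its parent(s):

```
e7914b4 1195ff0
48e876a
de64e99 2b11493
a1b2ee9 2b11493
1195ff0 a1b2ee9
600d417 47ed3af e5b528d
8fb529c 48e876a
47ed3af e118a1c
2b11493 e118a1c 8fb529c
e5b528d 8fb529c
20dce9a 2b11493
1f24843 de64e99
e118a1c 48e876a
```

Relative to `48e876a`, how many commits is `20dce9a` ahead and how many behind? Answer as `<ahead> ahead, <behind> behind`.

4 ahead, 0 behind

Reachable from 20dce9a: {20dce9a, 2b11493, 48e876a, 8fb529c, e118a1c}.
Reachable from 48e876a: {48e876a}.
Only in 20dce9a's history (ahead): {20dce9a, 2b11493, 8fb529c, e118a1c} — 4.
Only in 48e876a's history (behind): {} — 0.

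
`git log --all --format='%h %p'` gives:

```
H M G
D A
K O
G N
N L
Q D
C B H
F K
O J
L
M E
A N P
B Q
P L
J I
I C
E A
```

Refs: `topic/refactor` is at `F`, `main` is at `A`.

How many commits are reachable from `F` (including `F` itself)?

Walking parent pointers from F: reachable set = {A, B, C, D, E, F, G, H, I, J, K, L, M, N, O, P, Q}.
That is 17 commits.

17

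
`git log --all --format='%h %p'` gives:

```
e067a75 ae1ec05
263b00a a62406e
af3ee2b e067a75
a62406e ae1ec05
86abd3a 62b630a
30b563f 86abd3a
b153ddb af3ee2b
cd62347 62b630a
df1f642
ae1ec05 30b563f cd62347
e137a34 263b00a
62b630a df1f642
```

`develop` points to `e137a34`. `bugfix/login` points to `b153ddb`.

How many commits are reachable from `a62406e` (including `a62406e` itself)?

7

Walking parent pointers from a62406e: reachable set = {30b563f, 62b630a, 86abd3a, a62406e, ae1ec05, cd62347, df1f642}.
That is 7 commits.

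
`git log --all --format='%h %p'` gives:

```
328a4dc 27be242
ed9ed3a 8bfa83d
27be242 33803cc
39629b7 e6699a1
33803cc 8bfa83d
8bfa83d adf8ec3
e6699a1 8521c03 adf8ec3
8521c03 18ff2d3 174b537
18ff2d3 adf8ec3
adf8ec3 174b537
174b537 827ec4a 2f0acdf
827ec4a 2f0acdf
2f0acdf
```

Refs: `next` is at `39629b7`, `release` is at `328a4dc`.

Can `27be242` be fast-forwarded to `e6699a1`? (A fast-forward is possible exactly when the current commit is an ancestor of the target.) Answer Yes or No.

A fast-forward from 27be242 to e6699a1 is possible iff 27be242 is an ancestor of e6699a1.
Ancestors of e6699a1: {174b537, 18ff2d3, 2f0acdf, 827ec4a, 8521c03, adf8ec3, e6699a1}.
27be242 is not among them, so fast-forward is not possible.

No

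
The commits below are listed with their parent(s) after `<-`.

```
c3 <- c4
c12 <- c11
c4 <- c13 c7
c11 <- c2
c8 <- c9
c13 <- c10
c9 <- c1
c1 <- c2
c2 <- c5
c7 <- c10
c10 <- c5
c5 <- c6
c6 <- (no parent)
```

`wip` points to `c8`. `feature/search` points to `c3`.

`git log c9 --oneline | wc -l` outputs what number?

5

Walking parent pointers from c9: reachable set = {c1, c2, c5, c6, c9}.
That is 5 commits.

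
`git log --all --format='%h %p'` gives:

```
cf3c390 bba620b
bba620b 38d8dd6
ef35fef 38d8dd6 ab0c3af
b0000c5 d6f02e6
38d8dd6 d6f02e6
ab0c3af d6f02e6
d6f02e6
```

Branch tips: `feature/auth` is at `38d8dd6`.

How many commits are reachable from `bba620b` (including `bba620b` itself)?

Walking parent pointers from bba620b: reachable set = {38d8dd6, bba620b, d6f02e6}.
That is 3 commits.

3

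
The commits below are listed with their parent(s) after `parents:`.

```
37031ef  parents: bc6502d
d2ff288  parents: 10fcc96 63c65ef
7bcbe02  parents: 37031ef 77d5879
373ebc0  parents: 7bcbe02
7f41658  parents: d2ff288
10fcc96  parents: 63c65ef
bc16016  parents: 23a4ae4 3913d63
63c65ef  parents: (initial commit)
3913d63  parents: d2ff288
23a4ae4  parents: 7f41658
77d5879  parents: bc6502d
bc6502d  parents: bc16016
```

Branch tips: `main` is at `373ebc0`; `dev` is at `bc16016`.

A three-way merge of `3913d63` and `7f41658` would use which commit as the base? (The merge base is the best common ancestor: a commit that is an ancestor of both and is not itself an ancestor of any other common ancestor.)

d2ff288

Ancestors of 3913d63: {10fcc96, 3913d63, 63c65ef, d2ff288}.
Ancestors of 7f41658: {10fcc96, 63c65ef, 7f41658, d2ff288}.
Common ancestors: {10fcc96, 63c65ef, d2ff288}.
Among these, d2ff288 is not an ancestor of any other common ancestor — it is the merge base.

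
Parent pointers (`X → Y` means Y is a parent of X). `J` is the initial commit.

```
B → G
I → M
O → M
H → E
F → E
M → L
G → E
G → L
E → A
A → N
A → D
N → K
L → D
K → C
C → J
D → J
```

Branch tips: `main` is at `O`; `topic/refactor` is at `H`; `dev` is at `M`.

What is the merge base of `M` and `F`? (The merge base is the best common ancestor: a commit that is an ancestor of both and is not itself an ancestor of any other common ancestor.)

Ancestors of M: {D, J, L, M}.
Ancestors of F: {A, C, D, E, F, J, K, N}.
Common ancestors: {D, J}.
Among these, D is not an ancestor of any other common ancestor — it is the merge base.

D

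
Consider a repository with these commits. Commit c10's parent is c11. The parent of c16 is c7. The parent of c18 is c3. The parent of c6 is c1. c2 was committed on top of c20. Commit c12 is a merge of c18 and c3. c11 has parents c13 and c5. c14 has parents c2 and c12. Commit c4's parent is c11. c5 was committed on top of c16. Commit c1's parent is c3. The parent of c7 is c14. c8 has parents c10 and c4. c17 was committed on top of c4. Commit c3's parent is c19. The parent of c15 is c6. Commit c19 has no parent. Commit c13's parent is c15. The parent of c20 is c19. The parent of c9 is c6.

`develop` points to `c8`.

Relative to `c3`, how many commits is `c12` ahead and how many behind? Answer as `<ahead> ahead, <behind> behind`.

2 ahead, 0 behind

Reachable from c12: {c12, c18, c19, c3}.
Reachable from c3: {c19, c3}.
Only in c12's history (ahead): {c12, c18} — 2.
Only in c3's history (behind): {} — 0.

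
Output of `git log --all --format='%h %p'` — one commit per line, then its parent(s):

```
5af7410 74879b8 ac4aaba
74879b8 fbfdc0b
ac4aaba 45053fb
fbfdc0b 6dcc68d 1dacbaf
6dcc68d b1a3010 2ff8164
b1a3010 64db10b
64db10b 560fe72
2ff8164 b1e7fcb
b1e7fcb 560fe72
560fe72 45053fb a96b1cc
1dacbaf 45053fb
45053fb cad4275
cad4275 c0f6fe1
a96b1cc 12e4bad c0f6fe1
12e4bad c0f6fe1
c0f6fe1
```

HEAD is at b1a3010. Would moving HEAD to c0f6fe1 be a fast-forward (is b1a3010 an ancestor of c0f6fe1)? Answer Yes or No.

A fast-forward from b1a3010 to c0f6fe1 is possible iff b1a3010 is an ancestor of c0f6fe1.
Ancestors of c0f6fe1: {c0f6fe1}.
b1a3010 is not among them, so fast-forward is not possible.

No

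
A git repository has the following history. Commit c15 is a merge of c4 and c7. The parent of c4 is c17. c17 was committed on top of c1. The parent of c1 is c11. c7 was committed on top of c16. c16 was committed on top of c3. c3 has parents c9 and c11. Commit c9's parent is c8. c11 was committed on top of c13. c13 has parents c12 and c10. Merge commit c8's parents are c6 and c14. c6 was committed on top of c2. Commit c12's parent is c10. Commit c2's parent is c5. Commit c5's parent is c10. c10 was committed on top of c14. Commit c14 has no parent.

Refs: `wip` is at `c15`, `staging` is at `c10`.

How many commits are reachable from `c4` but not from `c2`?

Reachable from c4: {c1, c10, c11, c12, c13, c14, c17, c4}.
Reachable from c2: {c10, c14, c2, c5}.
In c4's history but not c2's: {c1, c11, c12, c13, c17, c4} — 6 commits.

6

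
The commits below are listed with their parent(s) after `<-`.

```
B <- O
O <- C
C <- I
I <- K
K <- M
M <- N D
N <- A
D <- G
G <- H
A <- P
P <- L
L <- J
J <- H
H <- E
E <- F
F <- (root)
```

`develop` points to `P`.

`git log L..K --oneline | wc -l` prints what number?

Reachable from K: {A, D, E, F, G, H, J, K, L, M, N, P}.
Reachable from L: {E, F, H, J, L}.
In K's history but not L's: {A, D, G, K, M, N, P} — 7 commits.

7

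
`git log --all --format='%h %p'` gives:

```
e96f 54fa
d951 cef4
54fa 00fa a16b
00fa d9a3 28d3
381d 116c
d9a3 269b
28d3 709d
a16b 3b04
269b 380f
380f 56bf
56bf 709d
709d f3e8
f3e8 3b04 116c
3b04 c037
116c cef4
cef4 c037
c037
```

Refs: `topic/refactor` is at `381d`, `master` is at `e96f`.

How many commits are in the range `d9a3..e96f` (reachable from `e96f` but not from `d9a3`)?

5

Reachable from e96f: {00fa, 116c, 269b, 28d3, 380f, 3b04, 54fa, 56bf, 709d, a16b, c037, cef4, d9a3, e96f, f3e8}.
Reachable from d9a3: {116c, 269b, 380f, 3b04, 56bf, 709d, c037, cef4, d9a3, f3e8}.
In e96f's history but not d9a3's: {00fa, 28d3, 54fa, a16b, e96f} — 5 commits.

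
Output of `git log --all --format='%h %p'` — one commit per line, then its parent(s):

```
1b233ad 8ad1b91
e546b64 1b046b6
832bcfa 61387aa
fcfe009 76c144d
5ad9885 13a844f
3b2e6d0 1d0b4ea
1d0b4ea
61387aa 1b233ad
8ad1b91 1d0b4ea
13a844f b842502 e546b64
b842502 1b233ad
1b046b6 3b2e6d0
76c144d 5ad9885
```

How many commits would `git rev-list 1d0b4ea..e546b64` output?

Reachable from e546b64: {1b046b6, 1d0b4ea, 3b2e6d0, e546b64}.
Reachable from 1d0b4ea: {1d0b4ea}.
In e546b64's history but not 1d0b4ea's: {1b046b6, 3b2e6d0, e546b64} — 3 commits.

3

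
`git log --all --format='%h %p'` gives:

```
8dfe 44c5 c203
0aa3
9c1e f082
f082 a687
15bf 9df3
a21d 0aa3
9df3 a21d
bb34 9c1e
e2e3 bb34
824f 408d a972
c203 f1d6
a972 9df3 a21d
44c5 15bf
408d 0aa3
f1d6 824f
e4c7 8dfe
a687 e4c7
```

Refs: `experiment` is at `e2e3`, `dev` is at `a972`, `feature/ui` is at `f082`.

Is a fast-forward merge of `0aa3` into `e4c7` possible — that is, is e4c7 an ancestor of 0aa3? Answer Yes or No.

A fast-forward from e4c7 to 0aa3 is possible iff e4c7 is an ancestor of 0aa3.
Ancestors of 0aa3: {0aa3}.
e4c7 is not among them, so fast-forward is not possible.

No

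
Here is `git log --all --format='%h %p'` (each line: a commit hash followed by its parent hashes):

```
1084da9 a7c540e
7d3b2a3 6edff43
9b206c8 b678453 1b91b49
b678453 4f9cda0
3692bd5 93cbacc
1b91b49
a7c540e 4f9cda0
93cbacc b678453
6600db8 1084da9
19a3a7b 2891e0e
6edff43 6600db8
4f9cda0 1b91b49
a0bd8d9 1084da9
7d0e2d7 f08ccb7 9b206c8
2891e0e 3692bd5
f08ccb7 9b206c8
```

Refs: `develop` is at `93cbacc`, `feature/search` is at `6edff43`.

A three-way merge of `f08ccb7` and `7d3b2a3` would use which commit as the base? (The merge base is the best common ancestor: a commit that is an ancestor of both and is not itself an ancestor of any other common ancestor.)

Ancestors of f08ccb7: {1b91b49, 4f9cda0, 9b206c8, b678453, f08ccb7}.
Ancestors of 7d3b2a3: {1084da9, 1b91b49, 4f9cda0, 6600db8, 6edff43, 7d3b2a3, a7c540e}.
Common ancestors: {1b91b49, 4f9cda0}.
Among these, 4f9cda0 is not an ancestor of any other common ancestor — it is the merge base.

4f9cda0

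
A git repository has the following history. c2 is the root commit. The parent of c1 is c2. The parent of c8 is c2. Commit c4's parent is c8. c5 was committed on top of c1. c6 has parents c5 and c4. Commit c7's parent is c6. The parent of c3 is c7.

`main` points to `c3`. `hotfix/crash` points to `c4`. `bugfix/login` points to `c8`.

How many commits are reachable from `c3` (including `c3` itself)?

8

Walking parent pointers from c3: reachable set = {c1, c2, c3, c4, c5, c6, c7, c8}.
That is 8 commits.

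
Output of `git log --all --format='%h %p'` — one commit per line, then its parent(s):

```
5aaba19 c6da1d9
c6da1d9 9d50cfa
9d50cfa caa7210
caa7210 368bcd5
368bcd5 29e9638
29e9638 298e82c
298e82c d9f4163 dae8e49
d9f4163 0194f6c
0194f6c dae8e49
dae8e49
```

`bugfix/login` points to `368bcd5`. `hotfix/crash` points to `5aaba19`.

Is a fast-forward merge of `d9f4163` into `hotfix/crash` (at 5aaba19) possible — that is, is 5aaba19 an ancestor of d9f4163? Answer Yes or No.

A fast-forward from 5aaba19 to d9f4163 is possible iff 5aaba19 is an ancestor of d9f4163.
Ancestors of d9f4163: {0194f6c, d9f4163, dae8e49}.
5aaba19 is not among them, so fast-forward is not possible.

No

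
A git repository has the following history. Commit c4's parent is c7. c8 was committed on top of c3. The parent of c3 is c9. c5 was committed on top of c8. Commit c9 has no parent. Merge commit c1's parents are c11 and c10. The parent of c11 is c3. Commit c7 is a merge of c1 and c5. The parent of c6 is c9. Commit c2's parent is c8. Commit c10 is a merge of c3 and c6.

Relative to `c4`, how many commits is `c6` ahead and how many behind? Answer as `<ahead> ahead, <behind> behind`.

0 ahead, 8 behind

Reachable from c6: {c6, c9}.
Reachable from c4: {c1, c10, c11, c3, c4, c5, c6, c7, c8, c9}.
Only in c6's history (ahead): {} — 0.
Only in c4's history (behind): {c1, c10, c11, c3, c4, c5, c7, c8} — 8.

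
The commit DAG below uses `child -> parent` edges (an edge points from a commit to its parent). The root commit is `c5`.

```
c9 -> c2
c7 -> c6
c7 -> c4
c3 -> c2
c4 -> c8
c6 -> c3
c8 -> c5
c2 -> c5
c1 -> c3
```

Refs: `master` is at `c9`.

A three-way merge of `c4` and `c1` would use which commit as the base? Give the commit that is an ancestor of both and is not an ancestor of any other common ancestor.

Ancestors of c4: {c4, c5, c8}.
Ancestors of c1: {c1, c2, c3, c5}.
Common ancestors: {c5}.
The only common ancestor is c5, so it is the merge base.

c5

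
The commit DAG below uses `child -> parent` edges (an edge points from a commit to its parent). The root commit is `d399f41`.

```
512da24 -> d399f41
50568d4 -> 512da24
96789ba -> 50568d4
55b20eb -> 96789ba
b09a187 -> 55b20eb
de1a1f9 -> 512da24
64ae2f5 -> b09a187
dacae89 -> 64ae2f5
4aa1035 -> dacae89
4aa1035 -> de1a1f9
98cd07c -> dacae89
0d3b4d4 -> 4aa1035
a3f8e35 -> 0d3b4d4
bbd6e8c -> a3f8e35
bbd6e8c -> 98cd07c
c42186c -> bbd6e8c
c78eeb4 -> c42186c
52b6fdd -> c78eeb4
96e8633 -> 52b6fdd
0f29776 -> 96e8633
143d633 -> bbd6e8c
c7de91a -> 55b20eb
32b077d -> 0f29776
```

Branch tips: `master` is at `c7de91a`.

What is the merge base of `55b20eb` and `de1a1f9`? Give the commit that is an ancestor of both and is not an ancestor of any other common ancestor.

512da24

Ancestors of 55b20eb: {50568d4, 512da24, 55b20eb, 96789ba, d399f41}.
Ancestors of de1a1f9: {512da24, d399f41, de1a1f9}.
Common ancestors: {512da24, d399f41}.
Among these, 512da24 is not an ancestor of any other common ancestor — it is the merge base.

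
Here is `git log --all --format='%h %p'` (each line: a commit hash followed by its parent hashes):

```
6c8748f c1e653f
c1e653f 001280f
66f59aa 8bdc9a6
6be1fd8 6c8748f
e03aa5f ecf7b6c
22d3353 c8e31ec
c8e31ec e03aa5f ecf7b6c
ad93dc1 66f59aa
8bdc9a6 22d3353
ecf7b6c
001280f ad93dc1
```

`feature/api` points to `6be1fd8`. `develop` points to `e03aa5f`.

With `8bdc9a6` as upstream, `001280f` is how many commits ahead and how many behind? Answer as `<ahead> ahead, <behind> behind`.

3 ahead, 0 behind

Reachable from 001280f: {001280f, 22d3353, 66f59aa, 8bdc9a6, ad93dc1, c8e31ec, e03aa5f, ecf7b6c}.
Reachable from 8bdc9a6: {22d3353, 8bdc9a6, c8e31ec, e03aa5f, ecf7b6c}.
Only in 001280f's history (ahead): {001280f, 66f59aa, ad93dc1} — 3.
Only in 8bdc9a6's history (behind): {} — 0.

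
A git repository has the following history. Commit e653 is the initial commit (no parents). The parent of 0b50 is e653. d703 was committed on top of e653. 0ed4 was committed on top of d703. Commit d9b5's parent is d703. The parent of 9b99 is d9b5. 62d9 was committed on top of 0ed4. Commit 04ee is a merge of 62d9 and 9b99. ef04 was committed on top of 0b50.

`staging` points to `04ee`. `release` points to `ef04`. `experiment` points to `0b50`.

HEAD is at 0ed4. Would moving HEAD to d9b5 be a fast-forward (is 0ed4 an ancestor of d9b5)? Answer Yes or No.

A fast-forward from 0ed4 to d9b5 is possible iff 0ed4 is an ancestor of d9b5.
Ancestors of d9b5: {d703, d9b5, e653}.
0ed4 is not among them, so fast-forward is not possible.

No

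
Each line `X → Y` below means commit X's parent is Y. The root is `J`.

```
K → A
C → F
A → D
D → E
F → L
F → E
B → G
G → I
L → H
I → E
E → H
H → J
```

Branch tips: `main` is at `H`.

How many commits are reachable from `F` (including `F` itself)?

Walking parent pointers from F: reachable set = {E, F, H, J, L}.
That is 5 commits.

5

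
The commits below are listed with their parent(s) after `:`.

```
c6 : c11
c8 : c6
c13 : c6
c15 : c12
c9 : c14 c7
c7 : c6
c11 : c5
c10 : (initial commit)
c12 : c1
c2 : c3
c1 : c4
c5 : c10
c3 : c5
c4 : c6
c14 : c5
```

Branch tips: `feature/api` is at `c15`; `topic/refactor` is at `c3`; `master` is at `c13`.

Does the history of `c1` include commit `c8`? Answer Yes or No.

Ancestors of c1: {c1, c10, c11, c4, c5, c6}.
c8 is not in that set, so it is not an ancestor of c1.

No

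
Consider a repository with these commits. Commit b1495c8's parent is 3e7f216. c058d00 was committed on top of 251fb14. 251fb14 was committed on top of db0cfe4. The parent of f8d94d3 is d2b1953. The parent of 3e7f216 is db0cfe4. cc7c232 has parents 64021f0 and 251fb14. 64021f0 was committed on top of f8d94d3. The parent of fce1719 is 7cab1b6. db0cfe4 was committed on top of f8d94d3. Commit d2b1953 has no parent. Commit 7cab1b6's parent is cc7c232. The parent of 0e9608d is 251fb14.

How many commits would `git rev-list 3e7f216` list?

Walking parent pointers from 3e7f216: reachable set = {3e7f216, d2b1953, db0cfe4, f8d94d3}.
That is 4 commits.

4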